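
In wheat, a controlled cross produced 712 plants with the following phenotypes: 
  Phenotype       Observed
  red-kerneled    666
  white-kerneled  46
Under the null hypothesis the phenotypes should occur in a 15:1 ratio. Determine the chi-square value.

The 15:1 ratio has 16 parts, so with N = 712 the expected counts are:
  red-kerneled: 712 × 15/16 = 667.5
  white-kerneled: 712 × 1/16 = 44.5
χ² = Σ (O − E)² / E
  red-kerneled: (666 − 667.5)² / 667.5 = 0.0034
  white-kerneled: (46 − 44.5)² / 44.5 = 0.0506
χ² = 0.0034 + 0.0506 = 0.054

0.054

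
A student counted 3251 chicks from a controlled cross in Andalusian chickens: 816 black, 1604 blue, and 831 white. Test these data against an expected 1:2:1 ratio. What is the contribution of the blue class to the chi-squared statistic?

The 1:2:1 ratio has 4 parts, so with N = 3251 the expected counts are:
  black: 3251 × 1/4 = 812.75
  blue: 3251 × 2/4 = 1625.5
  white: 3251 × 1/4 = 812.75
Contribution of blue: (1604 − 1625.5)² / 1625.5 = 0.2844

0.284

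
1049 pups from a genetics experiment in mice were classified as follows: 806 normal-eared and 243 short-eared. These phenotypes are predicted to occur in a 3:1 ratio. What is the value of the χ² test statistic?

Under the 3:1 hypothesis (Σ ratio = 4, N = 1049):
  normal-eared: 1049 × 3/4 = 786.75
  short-eared: 1049 × 1/4 = 262.25
χ² = Σ (O − E)² / E
  normal-eared: (806 − 786.75)² / 786.75 = 0.4710
  short-eared: (243 − 262.25)² / 262.25 = 1.4130
χ² = 0.4710 + 1.4130 = 1.884

1.884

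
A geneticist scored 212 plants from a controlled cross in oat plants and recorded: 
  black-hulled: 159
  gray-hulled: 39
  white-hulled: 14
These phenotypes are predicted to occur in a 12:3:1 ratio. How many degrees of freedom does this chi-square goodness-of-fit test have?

A goodness-of-fit test with 3 phenotype classes has df = 3 − 1 = 2.

2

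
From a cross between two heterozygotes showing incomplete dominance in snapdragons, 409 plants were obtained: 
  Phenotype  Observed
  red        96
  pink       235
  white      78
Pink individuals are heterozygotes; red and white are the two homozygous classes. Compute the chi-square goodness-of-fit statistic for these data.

10.682

With incomplete dominance, a heterozygote × heterozygote cross gives a 1:2:1 phenotypic ratio.
The 1:2:1 ratio has 4 parts, so with N = 409 the expected counts are:
  red: 409 × 1/4 = 102.25
  pink: 409 × 2/4 = 204.5
  white: 409 × 1/4 = 102.25
χ² = Σ (O − E)² / E
  red: (96 − 102.25)² / 102.25 = 0.3820
  pink: (235 − 204.5)² / 204.5 = 4.5489
  white: (78 − 102.25)² / 102.25 = 5.7512
χ² = 0.3820 + 4.5489 + 5.7512 = 10.6821 ≈ 10.682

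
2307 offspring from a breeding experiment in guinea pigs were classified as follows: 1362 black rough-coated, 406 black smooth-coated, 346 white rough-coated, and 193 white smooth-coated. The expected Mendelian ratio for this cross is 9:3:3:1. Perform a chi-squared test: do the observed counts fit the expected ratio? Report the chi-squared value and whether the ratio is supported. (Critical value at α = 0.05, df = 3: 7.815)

The 9:3:3:1 ratio has 16 parts, so with N = 2307 the expected counts are:
  black rough-coated: 2307 × 9/16 = 1297.6875
  black smooth-coated: 2307 × 3/16 = 432.5625
  white rough-coated: 2307 × 3/16 = 432.5625
  white smooth-coated: 2307 × 1/16 = 144.1875
χ² = Σ (O − E)² / E
  black rough-coated: (1362 − 1297.6875)² / 1297.6875 = 3.1873
  black smooth-coated: (406 − 432.5625)² / 432.5625 = 1.6311
  white rough-coated: (346 − 432.5625)² / 432.5625 = 17.3225
  white smooth-coated: (193 − 144.1875)² / 144.1875 = 16.5247
χ² = 3.1873 + 1.6311 + 17.3225 + 16.5247 = 38.6656 ≈ 38.666
Degrees of freedom = 4 − 1 = 3; critical value at α = 0.05 is 7.815.
Since 38.666 > 7.815, we reject the null hypothesis — the data do not fit the 9:3:3:1 ratio.

38.666; not consistent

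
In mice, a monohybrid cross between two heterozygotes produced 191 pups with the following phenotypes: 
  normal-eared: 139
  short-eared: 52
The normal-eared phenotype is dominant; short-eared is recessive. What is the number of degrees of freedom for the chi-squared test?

For a monohybrid cross between heterozygotes with complete dominance, the expected phenotypic ratio is 3:1.
A goodness-of-fit test with 2 phenotype classes has df = 2 − 1 = 1.

1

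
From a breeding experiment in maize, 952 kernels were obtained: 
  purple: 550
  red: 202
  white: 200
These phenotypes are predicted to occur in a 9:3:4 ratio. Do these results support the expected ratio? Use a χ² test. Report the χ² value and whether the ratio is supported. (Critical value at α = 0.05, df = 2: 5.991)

Total ratio parts = 16. Expected numbers out of 952:
  purple: 952 × 9/16 = 535.5
  red: 952 × 3/16 = 178.5
  white: 952 × 4/16 = 238
χ² = Σ (O − E)² / E
  purple: (550 − 535.5)² / 535.5 = 0.3926
  red: (202 − 178.5)² / 178.5 = 3.0938
  white: (200 − 238)² / 238 = 6.0672
χ² = 0.3926 + 3.0938 + 6.0672 = 9.5536 ≈ 9.554
Degrees of freedom = 3 − 1 = 2; critical value at α = 0.05 is 5.991.
Since 9.554 > 5.991, we reject the null hypothesis — the data do not fit the 9:3:4 ratio.

9.554; not consistent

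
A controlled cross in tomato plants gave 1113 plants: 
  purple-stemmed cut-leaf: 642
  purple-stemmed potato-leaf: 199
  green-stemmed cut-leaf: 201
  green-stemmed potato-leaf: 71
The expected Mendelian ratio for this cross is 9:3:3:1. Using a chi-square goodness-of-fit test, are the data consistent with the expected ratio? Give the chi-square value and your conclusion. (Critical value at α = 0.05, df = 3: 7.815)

The 9:3:3:1 ratio has 16 parts, so with N = 1113 the expected counts are:
  purple-stemmed cut-leaf: 1113 × 9/16 = 626.0625
  purple-stemmed potato-leaf: 1113 × 3/16 = 208.6875
  green-stemmed cut-leaf: 1113 × 3/16 = 208.6875
  green-stemmed potato-leaf: 1113 × 1/16 = 69.5625
χ² = Σ (O − E)² / E
  purple-stemmed cut-leaf: (642 − 626.0625)² / 626.0625 = 0.4057
  purple-stemmed potato-leaf: (199 − 208.6875)² / 208.6875 = 0.4497
  green-stemmed cut-leaf: (201 − 208.6875)² / 208.6875 = 0.2832
  green-stemmed potato-leaf: (71 − 69.5625)² / 69.5625 = 0.0297
χ² = 0.4057 + 0.4497 + 0.2832 + 0.0297 = 1.1683 ≈ 1.168
Degrees of freedom = 4 − 1 = 3; critical value at α = 0.05 is 7.815.
Since 1.168 < 7.815, we fail to reject the null hypothesis — the data are consistent with the 9:3:3:1 ratio.

1.168; consistent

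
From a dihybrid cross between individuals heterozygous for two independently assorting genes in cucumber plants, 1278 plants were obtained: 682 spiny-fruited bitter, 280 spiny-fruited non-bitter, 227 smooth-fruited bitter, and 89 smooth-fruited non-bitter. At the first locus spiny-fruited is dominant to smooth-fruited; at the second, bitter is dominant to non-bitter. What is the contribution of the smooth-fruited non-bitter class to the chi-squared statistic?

A dihybrid F₂ with independent assortment and complete dominance at both loci gives a 9:3:3:1 phenotypic ratio.
Under the 9:3:3:1 hypothesis (Σ ratio = 16, N = 1278):
  spiny-fruited bitter: 1278 × 9/16 = 718.875
  spiny-fruited non-bitter: 1278 × 3/16 = 239.625
  smooth-fruited bitter: 1278 × 3/16 = 239.625
  smooth-fruited non-bitter: 1278 × 1/16 = 79.875
Contribution of smooth-fruited non-bitter: (89 − 79.875)² / 79.875 = 1.0424

1.042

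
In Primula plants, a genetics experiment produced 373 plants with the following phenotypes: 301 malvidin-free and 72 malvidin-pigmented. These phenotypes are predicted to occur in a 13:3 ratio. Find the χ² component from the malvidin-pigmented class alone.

Expected counts for N = 373 under a 13:3 ratio (total parts = 16):
  malvidin-free: 373 × 13/16 = 303.0625
  malvidin-pigmented: 373 × 3/16 = 69.9375
Contribution of malvidin-pigmented: (72 − 69.9375)² / 69.9375 = 0.0608

0.061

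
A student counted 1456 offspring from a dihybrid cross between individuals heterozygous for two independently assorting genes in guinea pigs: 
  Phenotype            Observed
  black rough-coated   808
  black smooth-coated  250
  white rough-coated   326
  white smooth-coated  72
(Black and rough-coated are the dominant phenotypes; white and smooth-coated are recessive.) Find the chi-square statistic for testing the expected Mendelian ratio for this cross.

A dihybrid F₂ with independent assortment and complete dominance at both loci gives a 9:3:3:1 phenotypic ratio.
The 9:3:3:1 ratio has 16 parts, so with N = 1456 the expected counts are:
  black rough-coated: 1456 × 9/16 = 819
  black smooth-coated: 1456 × 3/16 = 273
  white rough-coated: 1456 × 3/16 = 273
  white smooth-coated: 1456 × 1/16 = 91
χ² = Σ (O − E)² / E
  black rough-coated: (808 − 819)² / 819 = 0.1477
  black smooth-coated: (250 − 273)² / 273 = 1.9377
  white rough-coated: (326 − 273)² / 273 = 10.2894
  white smooth-coated: (72 − 91)² / 91 = 3.9670
χ² = 0.1477 + 1.9377 + 10.2894 + 3.9670 = 16.3418 ≈ 16.342

16.342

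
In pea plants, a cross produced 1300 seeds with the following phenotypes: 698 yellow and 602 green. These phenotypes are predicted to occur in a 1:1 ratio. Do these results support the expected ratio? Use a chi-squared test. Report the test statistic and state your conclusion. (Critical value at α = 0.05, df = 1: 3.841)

7.089; not consistent

Total ratio parts = 2. Expected numbers out of 1300:
  yellow: 1300 × 1/2 = 650
  green: 1300 × 1/2 = 650
χ² = Σ (O − E)² / E
  yellow: (698 − 650)² / 650 = 3.5446
  green: (602 − 650)² / 650 = 3.5446
χ² = 3.5446 + 3.5446 = 7.0892 ≈ 7.089
Degrees of freedom = 2 − 1 = 1; critical value at α = 0.05 is 3.841.
Since 7.089 > 3.841, we reject the null hypothesis — the data do not fit the 1:1 ratio.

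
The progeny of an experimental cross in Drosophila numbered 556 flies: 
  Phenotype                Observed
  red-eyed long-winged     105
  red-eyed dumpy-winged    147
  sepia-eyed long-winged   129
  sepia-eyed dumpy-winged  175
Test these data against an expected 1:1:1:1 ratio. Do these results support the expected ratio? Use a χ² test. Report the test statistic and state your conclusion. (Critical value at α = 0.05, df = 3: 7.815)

18.820; not consistent

Under the 1:1:1:1 hypothesis (Σ ratio = 4, N = 556):
  red-eyed long-winged: 556 × 1/4 = 139
  red-eyed dumpy-winged: 556 × 1/4 = 139
  sepia-eyed long-winged: 556 × 1/4 = 139
  sepia-eyed dumpy-winged: 556 × 1/4 = 139
χ² = Σ (O − E)² / E
  red-eyed long-winged: (105 − 139)² / 139 = 8.3165
  red-eyed dumpy-winged: (147 − 139)² / 139 = 0.4604
  sepia-eyed long-winged: (129 − 139)² / 139 = 0.7194
  sepia-eyed dumpy-winged: (175 − 139)² / 139 = 9.3237
χ² = 8.3165 + 0.4604 + 0.7194 + 9.3237 = 18.820
Degrees of freedom = 4 − 1 = 3; critical value at α = 0.05 is 7.815.
Since 18.820 > 7.815, we reject the null hypothesis — the data do not fit the 1:1:1:1 ratio.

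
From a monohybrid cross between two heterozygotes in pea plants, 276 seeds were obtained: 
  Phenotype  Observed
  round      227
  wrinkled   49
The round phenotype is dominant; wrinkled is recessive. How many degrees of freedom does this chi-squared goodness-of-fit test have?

For a monohybrid cross between heterozygotes with complete dominance, the expected phenotypic ratio is 3:1.
A goodness-of-fit test with 2 phenotype classes has df = 2 − 1 = 1.

1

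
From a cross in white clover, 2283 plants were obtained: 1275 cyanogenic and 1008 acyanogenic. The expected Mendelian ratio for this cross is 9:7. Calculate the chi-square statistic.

0.150

Under the 9:7 hypothesis (Σ ratio = 16, N = 2283):
  cyanogenic: 2283 × 9/16 = 1284.1875
  acyanogenic: 2283 × 7/16 = 998.8125
χ² = Σ (O − E)² / E
  cyanogenic: (1275 − 1284.1875)² / 1284.1875 = 0.0657
  acyanogenic: (1008 − 998.8125)² / 998.8125 = 0.0845
χ² = 0.0657 + 0.0845 = 0.1502 ≈ 0.150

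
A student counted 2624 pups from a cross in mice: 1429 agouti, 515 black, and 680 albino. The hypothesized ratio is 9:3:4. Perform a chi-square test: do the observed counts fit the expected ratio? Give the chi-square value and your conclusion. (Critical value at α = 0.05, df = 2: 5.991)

Under the 9:3:4 hypothesis (Σ ratio = 16, N = 2624):
  agouti: 2624 × 9/16 = 1476
  black: 2624 × 3/16 = 492
  albino: 2624 × 4/16 = 656
χ² = Σ (O − E)² / E
  agouti: (1429 − 1476)² / 1476 = 1.4966
  black: (515 − 492)² / 492 = 1.0752
  albino: (680 − 656)² / 656 = 0.8780
χ² = 1.4966 + 1.0752 + 0.8780 = 3.4498 ≈ 3.450
Degrees of freedom = 3 − 1 = 2; critical value at α = 0.05 is 5.991.
Since 3.450 < 5.991, we fail to reject the null hypothesis — the data are consistent with the 9:3:4 ratio.

3.450; consistent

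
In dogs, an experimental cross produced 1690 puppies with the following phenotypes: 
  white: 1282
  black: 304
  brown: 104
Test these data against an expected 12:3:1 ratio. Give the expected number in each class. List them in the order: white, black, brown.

Total ratio parts = 16. Expected numbers out of 1690:
  white: 1690 × 12/16 = 1267.5
  black: 1690 × 3/16 = 316.875
  brown: 1690 × 1/16 = 105.625

1267.5, 316.875, 105.625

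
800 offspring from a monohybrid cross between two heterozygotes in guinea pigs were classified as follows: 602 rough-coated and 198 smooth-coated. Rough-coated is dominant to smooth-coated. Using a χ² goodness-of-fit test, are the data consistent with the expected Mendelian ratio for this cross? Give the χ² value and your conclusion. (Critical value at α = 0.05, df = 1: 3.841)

For a monohybrid cross between heterozygotes with complete dominance, the expected phenotypic ratio is 3:1.
Total ratio parts = 4. Expected numbers out of 800:
  rough-coated: 800 × 3/4 = 600
  smooth-coated: 800 × 1/4 = 200
χ² = Σ (O − E)² / E
  rough-coated: (602 − 600)² / 600 = 0.0067
  smooth-coated: (198 − 200)² / 200 = 0.0200
χ² = 0.0067 + 0.0200 = 0.0267 ≈ 0.027
Degrees of freedom = 2 − 1 = 1; critical value at α = 0.05 is 3.841.
Since 0.027 < 3.841, we fail to reject the null hypothesis — the data are consistent with the 3:1 ratio.

0.027; consistent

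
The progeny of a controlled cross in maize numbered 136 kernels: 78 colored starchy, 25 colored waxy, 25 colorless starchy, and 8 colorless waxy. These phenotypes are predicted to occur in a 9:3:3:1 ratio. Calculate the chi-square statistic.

Total ratio parts = 16. Expected numbers out of 136:
  colored starchy: 136 × 9/16 = 76.5
  colored waxy: 136 × 3/16 = 25.5
  colorless starchy: 136 × 3/16 = 25.5
  colorless waxy: 136 × 1/16 = 8.5
χ² = Σ (O − E)² / E
  colored starchy: (78 − 76.5)² / 76.5 = 0.0294
  colored waxy: (25 − 25.5)² / 25.5 = 0.0098
  colorless starchy: (25 − 25.5)² / 25.5 = 0.0098
  colorless waxy: (8 − 8.5)² / 8.5 = 0.0294
χ² = 0.0294 + 0.0098 + 0.0098 + 0.0294 = 0.0784 ≈ 0.078

0.078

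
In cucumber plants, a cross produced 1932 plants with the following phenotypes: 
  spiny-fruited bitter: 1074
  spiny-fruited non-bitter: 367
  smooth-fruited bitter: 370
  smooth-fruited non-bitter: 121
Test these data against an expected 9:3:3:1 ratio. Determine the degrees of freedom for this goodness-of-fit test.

3

A goodness-of-fit test with 4 phenotype classes has df = 4 − 1 = 3.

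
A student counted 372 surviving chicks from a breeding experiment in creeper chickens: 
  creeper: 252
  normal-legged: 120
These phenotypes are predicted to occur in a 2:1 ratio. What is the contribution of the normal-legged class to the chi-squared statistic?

0.129

Total ratio parts = 3. Expected numbers out of 372:
  creeper: 372 × 2/3 = 248
  normal-legged: 372 × 1/3 = 124
Contribution of normal-legged: (120 − 124)² / 124 = 0.1290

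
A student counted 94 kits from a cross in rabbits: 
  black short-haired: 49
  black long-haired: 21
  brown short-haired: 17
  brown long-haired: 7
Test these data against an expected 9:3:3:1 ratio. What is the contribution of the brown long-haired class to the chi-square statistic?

Under the 9:3:3:1 hypothesis (Σ ratio = 16, N = 94):
  black short-haired: 94 × 9/16 = 52.875
  black long-haired: 94 × 3/16 = 17.625
  brown short-haired: 94 × 3/16 = 17.625
  brown long-haired: 94 × 1/16 = 5.875
Contribution of brown long-haired: (7 − 5.875)² / 5.875 = 0.2154

0.215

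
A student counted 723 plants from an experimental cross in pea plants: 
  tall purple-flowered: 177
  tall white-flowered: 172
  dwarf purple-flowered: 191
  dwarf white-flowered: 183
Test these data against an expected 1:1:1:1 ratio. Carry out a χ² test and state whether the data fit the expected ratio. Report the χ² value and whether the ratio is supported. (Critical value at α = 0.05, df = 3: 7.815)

Total ratio parts = 4. Expected numbers out of 723:
  tall purple-flowered: 723 × 1/4 = 180.75
  tall white-flowered: 723 × 1/4 = 180.75
  dwarf purple-flowered: 723 × 1/4 = 180.75
  dwarf white-flowered: 723 × 1/4 = 180.75
χ² = Σ (O − E)² / E
  tall purple-flowered: (177 − 180.75)² / 180.75 = 0.0778
  tall white-flowered: (172 − 180.75)² / 180.75 = 0.4236
  dwarf purple-flowered: (191 − 180.75)² / 180.75 = 0.5813
  dwarf white-flowered: (183 − 180.75)² / 180.75 = 0.0280
χ² = 0.0778 + 0.4236 + 0.5813 + 0.0280 = 1.1107 ≈ 1.111
Degrees of freedom = 4 − 1 = 3; critical value at α = 0.05 is 7.815.
Since 1.111 < 7.815, we fail to reject the null hypothesis — the data are consistent with the 1:1:1:1 ratio.

1.111; consistent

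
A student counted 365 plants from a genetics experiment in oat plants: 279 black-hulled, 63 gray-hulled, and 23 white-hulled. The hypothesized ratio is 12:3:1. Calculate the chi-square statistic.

Expected counts for N = 365 under a 12:3:1 ratio (total parts = 16):
  black-hulled: 365 × 12/16 = 273.75
  gray-hulled: 365 × 3/16 = 68.4375
  white-hulled: 365 × 1/16 = 22.8125
χ² = Σ (O − E)² / E
  black-hulled: (279 − 273.75)² / 273.75 = 0.1007
  gray-hulled: (63 − 68.4375)² / 68.4375 = 0.4320
  white-hulled: (23 − 22.8125)² / 22.8125 = 0.0015
χ² = 0.1007 + 0.4320 + 0.0015 = 0.5342 ≈ 0.534

0.534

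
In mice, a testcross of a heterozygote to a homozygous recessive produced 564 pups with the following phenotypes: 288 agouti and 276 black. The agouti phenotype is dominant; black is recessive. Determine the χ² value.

0.255

A testcross of a heterozygote (Aa × aa) gives a 1:1 phenotypic ratio.
Total ratio parts = 2. Expected numbers out of 564:
  agouti: 564 × 1/2 = 282
  black: 564 × 1/2 = 282
χ² = Σ (O − E)² / E
  agouti: (288 − 282)² / 282 = 0.1277
  black: (276 − 282)² / 282 = 0.1277
χ² = 0.1277 + 0.1277 = 0.2554 ≈ 0.255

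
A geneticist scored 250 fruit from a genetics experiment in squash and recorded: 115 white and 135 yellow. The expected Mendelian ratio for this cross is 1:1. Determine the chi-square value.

1.600

Under the 1:1 hypothesis (Σ ratio = 2, N = 250):
  white: 250 × 1/2 = 125
  yellow: 250 × 1/2 = 125
χ² = Σ (O − E)² / E
  white: (115 − 125)² / 125 = 0.8000
  yellow: (135 − 125)² / 125 = 0.8000
χ² = 0.8000 + 0.8000 = 1.600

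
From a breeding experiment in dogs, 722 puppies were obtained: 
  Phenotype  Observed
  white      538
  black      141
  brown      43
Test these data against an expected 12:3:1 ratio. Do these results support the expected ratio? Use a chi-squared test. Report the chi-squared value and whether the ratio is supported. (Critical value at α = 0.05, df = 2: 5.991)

0.356; consistent

Total ratio parts = 16. Expected numbers out of 722:
  white: 722 × 12/16 = 541.5
  black: 722 × 3/16 = 135.375
  brown: 722 × 1/16 = 45.125
χ² = Σ (O − E)² / E
  white: (538 − 541.5)² / 541.5 = 0.0226
  black: (141 − 135.375)² / 135.375 = 0.2337
  brown: (43 − 45.125)² / 45.125 = 0.1001
χ² = 0.0226 + 0.2337 + 0.1001 = 0.3564 ≈ 0.356
Degrees of freedom = 3 − 1 = 2; critical value at α = 0.05 is 5.991.
Since 0.356 < 5.991, we fail to reject the null hypothesis — the data are consistent with the 12:3:1 ratio.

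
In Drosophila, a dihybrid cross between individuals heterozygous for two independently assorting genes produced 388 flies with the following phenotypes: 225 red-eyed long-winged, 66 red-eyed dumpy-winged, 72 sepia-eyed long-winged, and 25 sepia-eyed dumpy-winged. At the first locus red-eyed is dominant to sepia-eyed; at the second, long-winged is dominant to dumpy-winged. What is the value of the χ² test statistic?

0.866

A dihybrid F₂ with independent assortment and complete dominance at both loci gives a 9:3:3:1 phenotypic ratio.
Expected counts for N = 388 under a 9:3:3:1 ratio (total parts = 16):
  red-eyed long-winged: 388 × 9/16 = 218.25
  red-eyed dumpy-winged: 388 × 3/16 = 72.75
  sepia-eyed long-winged: 388 × 3/16 = 72.75
  sepia-eyed dumpy-winged: 388 × 1/16 = 24.25
χ² = Σ (O − E)² / E
  red-eyed long-winged: (225 − 218.25)² / 218.25 = 0.2088
  red-eyed dumpy-winged: (66 − 72.75)² / 72.75 = 0.6263
  sepia-eyed long-winged: (72 − 72.75)² / 72.75 = 0.0077
  sepia-eyed dumpy-winged: (25 − 24.25)² / 24.25 = 0.0232
χ² = 0.2088 + 0.6263 + 0.0077 + 0.0232 = 0.866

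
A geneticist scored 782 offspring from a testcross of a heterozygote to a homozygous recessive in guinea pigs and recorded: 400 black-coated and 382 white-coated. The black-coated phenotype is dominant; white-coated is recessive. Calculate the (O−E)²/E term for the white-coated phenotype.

0.207

A testcross of a heterozygote (Aa × aa) gives a 1:1 phenotypic ratio.
Total ratio parts = 2. Expected numbers out of 782:
  black-coated: 782 × 1/2 = 391
  white-coated: 782 × 1/2 = 391
Contribution of white-coated: (382 − 391)² / 391 = 0.2072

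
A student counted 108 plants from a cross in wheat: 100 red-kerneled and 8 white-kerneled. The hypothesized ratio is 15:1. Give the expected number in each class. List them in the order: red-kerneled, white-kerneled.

Expected counts for N = 108 under a 15:1 ratio (total parts = 16):
  red-kerneled: 108 × 15/16 = 101.25
  white-kerneled: 108 × 1/16 = 6.75

101.25, 6.75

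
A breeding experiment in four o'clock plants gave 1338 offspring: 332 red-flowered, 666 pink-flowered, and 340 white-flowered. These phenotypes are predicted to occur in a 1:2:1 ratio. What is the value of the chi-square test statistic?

Expected counts for N = 1338 under a 1:2:1 ratio (total parts = 4):
  red-flowered: 1338 × 1/4 = 334.5
  pink-flowered: 1338 × 2/4 = 669
  white-flowered: 1338 × 1/4 = 334.5
χ² = Σ (O − E)² / E
  red-flowered: (332 − 334.5)² / 334.5 = 0.0187
  pink-flowered: (666 − 669)² / 669 = 0.0135
  white-flowered: (340 − 334.5)² / 334.5 = 0.0904
χ² = 0.0187 + 0.0135 + 0.0904 = 0.1226 ≈ 0.123

0.123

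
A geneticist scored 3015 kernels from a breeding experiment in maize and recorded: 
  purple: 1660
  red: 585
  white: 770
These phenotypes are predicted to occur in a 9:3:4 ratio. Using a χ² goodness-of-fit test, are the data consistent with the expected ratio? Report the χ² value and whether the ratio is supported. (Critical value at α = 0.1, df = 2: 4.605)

1.797; consistent

Total ratio parts = 16. Expected numbers out of 3015:
  purple: 3015 × 9/16 = 1695.9375
  red: 3015 × 3/16 = 565.3125
  white: 3015 × 4/16 = 753.75
χ² = Σ (O − E)² / E
  purple: (1660 − 1695.9375)² / 1695.9375 = 0.7615
  red: (585 − 565.3125)² / 565.3125 = 0.6856
  white: (770 − 753.75)² / 753.75 = 0.3503
χ² = 0.7615 + 0.6856 + 0.3503 = 1.7974 ≈ 1.797
Degrees of freedom = 3 − 1 = 2; critical value at α = 0.1 is 4.605.
Since 1.797 < 4.605, we fail to reject the null hypothesis — the data are consistent with the 9:3:4 ratio.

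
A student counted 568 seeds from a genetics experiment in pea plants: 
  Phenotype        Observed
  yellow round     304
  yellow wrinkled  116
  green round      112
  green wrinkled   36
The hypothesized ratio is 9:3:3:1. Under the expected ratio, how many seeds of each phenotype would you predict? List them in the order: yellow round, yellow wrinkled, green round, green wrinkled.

Total ratio parts = 16. Expected numbers out of 568:
  yellow round: 568 × 9/16 = 319.5
  yellow wrinkled: 568 × 3/16 = 106.5
  green round: 568 × 3/16 = 106.5
  green wrinkled: 568 × 1/16 = 35.5

319.5, 106.5, 106.5, 35.5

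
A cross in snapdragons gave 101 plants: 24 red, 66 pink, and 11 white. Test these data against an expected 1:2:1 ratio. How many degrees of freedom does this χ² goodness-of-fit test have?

2

A goodness-of-fit test with 3 phenotype classes has df = 3 − 1 = 2.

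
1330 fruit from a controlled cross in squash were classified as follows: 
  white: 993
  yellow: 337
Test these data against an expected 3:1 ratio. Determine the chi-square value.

Expected counts for N = 1330 under a 3:1 ratio (total parts = 4):
  white: 1330 × 3/4 = 997.5
  yellow: 1330 × 1/4 = 332.5
χ² = Σ (O − E)² / E
  white: (993 − 997.5)² / 997.5 = 0.0203
  yellow: (337 − 332.5)² / 332.5 = 0.0609
χ² = 0.0203 + 0.0609 = 0.0812 ≈ 0.081

0.081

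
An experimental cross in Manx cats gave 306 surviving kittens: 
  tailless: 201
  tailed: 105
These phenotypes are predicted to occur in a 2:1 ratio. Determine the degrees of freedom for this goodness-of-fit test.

1

A goodness-of-fit test with 2 phenotype classes has df = 2 − 1 = 1.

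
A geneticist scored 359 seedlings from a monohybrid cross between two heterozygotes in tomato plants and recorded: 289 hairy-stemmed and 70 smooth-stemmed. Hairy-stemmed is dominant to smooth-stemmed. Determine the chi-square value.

5.795

For a monohybrid cross between heterozygotes with complete dominance, the expected phenotypic ratio is 3:1.
Expected counts for N = 359 under a 3:1 ratio (total parts = 4):
  hairy-stemmed: 359 × 3/4 = 269.25
  smooth-stemmed: 359 × 1/4 = 89.75
χ² = Σ (O − E)² / E
  hairy-stemmed: (289 − 269.25)² / 269.25 = 1.4487
  smooth-stemmed: (70 − 89.75)² / 89.75 = 4.3461
χ² = 1.4487 + 4.3461 = 5.7948 ≈ 5.795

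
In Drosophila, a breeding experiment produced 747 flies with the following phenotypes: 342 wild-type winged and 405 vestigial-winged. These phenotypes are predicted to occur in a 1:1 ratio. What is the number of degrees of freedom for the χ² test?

A goodness-of-fit test with 2 phenotype classes has df = 2 − 1 = 1.

1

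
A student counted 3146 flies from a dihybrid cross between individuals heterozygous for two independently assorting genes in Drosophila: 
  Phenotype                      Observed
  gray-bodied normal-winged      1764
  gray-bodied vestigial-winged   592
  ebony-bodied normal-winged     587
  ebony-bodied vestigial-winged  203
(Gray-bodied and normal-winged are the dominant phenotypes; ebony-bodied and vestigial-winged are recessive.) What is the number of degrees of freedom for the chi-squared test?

A dihybrid F₂ with independent assortment and complete dominance at both loci gives a 9:3:3:1 phenotypic ratio.
A goodness-of-fit test with 4 phenotype classes has df = 4 − 1 = 3.

3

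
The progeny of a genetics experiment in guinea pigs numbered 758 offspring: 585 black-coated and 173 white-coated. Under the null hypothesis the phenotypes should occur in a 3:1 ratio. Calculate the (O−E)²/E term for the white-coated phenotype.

The 3:1 ratio has 4 parts, so with N = 758 the expected counts are:
  black-coated: 758 × 3/4 = 568.5
  white-coated: 758 × 1/4 = 189.5
Contribution of white-coated: (173 − 189.5)² / 189.5 = 1.4367

1.437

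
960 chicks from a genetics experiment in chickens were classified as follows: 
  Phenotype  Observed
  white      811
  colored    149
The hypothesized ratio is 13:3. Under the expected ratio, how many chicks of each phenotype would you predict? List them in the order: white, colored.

780, 180

Under the 13:3 hypothesis (Σ ratio = 16, N = 960):
  white: 960 × 13/16 = 780
  colored: 960 × 3/16 = 180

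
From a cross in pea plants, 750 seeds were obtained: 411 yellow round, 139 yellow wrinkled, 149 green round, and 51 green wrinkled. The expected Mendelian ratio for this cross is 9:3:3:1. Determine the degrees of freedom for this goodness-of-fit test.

3

A goodness-of-fit test with 4 phenotype classes has df = 4 − 1 = 3.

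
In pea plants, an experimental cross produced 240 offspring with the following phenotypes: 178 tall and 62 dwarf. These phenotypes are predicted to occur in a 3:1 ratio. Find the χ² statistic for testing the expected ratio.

The 3:1 ratio has 4 parts, so with N = 240 the expected counts are:
  tall: 240 × 3/4 = 180
  dwarf: 240 × 1/4 = 60
χ² = Σ (O − E)² / E
  tall: (178 − 180)² / 180 = 0.0222
  dwarf: (62 − 60)² / 60 = 0.0667
χ² = 0.0222 + 0.0667 = 0.0889 ≈ 0.089

0.089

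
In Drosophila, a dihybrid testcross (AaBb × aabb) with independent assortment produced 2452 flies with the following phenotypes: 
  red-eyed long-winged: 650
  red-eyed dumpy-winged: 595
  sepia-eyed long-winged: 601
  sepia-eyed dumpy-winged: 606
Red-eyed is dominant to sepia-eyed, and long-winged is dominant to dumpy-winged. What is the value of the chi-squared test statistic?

3.077

A dihybrid testcross with independent assortment gives a 1:1:1:1 ratio.
Total ratio parts = 4. Expected numbers out of 2452:
  red-eyed long-winged: 2452 × 1/4 = 613
  red-eyed dumpy-winged: 2452 × 1/4 = 613
  sepia-eyed long-winged: 2452 × 1/4 = 613
  sepia-eyed dumpy-winged: 2452 × 1/4 = 613
χ² = Σ (O − E)² / E
  red-eyed long-winged: (650 − 613)² / 613 = 2.2333
  red-eyed dumpy-winged: (595 − 613)² / 613 = 0.5285
  sepia-eyed long-winged: (601 − 613)² / 613 = 0.2349
  sepia-eyed dumpy-winged: (606 − 613)² / 613 = 0.0799
χ² = 2.2333 + 0.5285 + 0.2349 + 0.0799 = 3.0766 ≈ 3.077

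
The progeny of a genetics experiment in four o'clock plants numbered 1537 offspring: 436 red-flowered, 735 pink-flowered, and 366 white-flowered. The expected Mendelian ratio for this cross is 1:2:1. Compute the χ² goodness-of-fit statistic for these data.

Under the 1:2:1 hypothesis (Σ ratio = 4, N = 1537):
  red-flowered: 1537 × 1/4 = 384.25
  pink-flowered: 1537 × 2/4 = 768.5
  white-flowered: 1537 × 1/4 = 384.25
χ² = Σ (O − E)² / E
  red-flowered: (436 − 384.25)² / 384.25 = 6.9696
  pink-flowered: (735 − 768.5)² / 768.5 = 1.4603
  white-flowered: (366 − 384.25)² / 384.25 = 0.8668
χ² = 6.9696 + 1.4603 + 0.8668 = 9.2967 ≈ 9.297

9.297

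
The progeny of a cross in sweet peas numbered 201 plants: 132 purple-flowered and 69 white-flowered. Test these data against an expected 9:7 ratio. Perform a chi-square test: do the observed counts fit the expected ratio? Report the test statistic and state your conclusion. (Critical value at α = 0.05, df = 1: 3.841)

7.250; not consistent

Expected counts for N = 201 under a 9:7 ratio (total parts = 16):
  purple-flowered: 201 × 9/16 = 113.0625
  white-flowered: 201 × 7/16 = 87.9375
χ² = Σ (O − E)² / E
  purple-flowered: (132 − 113.0625)² / 113.0625 = 3.1720
  white-flowered: (69 − 87.9375)² / 87.9375 = 4.0782
χ² = 3.1720 + 4.0782 = 7.2502 ≈ 7.250
Degrees of freedom = 2 − 1 = 1; critical value at α = 0.05 is 3.841.
Since 7.250 > 3.841, we reject the null hypothesis — the data do not fit the 9:7 ratio.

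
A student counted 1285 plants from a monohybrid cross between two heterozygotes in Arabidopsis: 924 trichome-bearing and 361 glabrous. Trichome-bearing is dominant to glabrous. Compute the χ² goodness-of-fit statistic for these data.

6.558

For a monohybrid cross between heterozygotes with complete dominance, the expected phenotypic ratio is 3:1.
Under the 3:1 hypothesis (Σ ratio = 4, N = 1285):
  trichome-bearing: 1285 × 3/4 = 963.75
  glabrous: 1285 × 1/4 = 321.25
χ² = Σ (O − E)² / E
  trichome-bearing: (924 − 963.75)² / 963.75 = 1.6395
  glabrous: (361 − 321.25)² / 321.25 = 4.9185
χ² = 1.6395 + 4.9185 = 6.558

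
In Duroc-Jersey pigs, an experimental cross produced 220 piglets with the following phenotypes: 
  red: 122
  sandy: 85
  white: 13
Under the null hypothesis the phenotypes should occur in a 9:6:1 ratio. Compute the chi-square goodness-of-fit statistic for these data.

Under the 9:6:1 hypothesis (Σ ratio = 16, N = 220):
  red: 220 × 9/16 = 123.75
  sandy: 220 × 6/16 = 82.5
  white: 220 × 1/16 = 13.75
χ² = Σ (O − E)² / E
  red: (122 − 123.75)² / 123.75 = 0.0247
  sandy: (85 − 82.5)² / 82.5 = 0.0758
  white: (13 − 13.75)² / 13.75 = 0.0409
χ² = 0.0247 + 0.0758 + 0.0409 = 0.1414 ≈ 0.141

0.141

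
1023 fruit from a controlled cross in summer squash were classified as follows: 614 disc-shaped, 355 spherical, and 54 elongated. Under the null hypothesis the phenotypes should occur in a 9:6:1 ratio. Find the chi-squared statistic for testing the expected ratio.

6.265

Total ratio parts = 16. Expected numbers out of 1023:
  disc-shaped: 1023 × 9/16 = 575.4375
  spherical: 1023 × 6/16 = 383.625
  elongated: 1023 × 1/16 = 63.9375
χ² = Σ (O − E)² / E
  disc-shaped: (614 − 575.4375)² / 575.4375 = 2.5842
  spherical: (355 − 383.625)² / 383.625 = 2.1359
  elongated: (54 − 63.9375)² / 63.9375 = 1.5445
χ² = 2.5842 + 2.1359 + 1.5445 = 6.2646 ≈ 6.265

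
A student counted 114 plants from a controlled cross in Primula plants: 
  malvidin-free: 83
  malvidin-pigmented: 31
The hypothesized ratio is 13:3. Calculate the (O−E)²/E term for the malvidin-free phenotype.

1.000

Expected counts for N = 114 under a 13:3 ratio (total parts = 16):
  malvidin-free: 114 × 13/16 = 92.625
  malvidin-pigmented: 114 × 3/16 = 21.375
Contribution of malvidin-free: (83 − 92.625)² / 92.625 = 1.0002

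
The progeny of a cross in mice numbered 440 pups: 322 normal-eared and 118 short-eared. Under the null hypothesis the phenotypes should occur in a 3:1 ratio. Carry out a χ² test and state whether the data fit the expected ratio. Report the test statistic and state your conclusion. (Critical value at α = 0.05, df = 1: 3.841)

Total ratio parts = 4. Expected numbers out of 440:
  normal-eared: 440 × 3/4 = 330
  short-eared: 440 × 1/4 = 110
χ² = Σ (O − E)² / E
  normal-eared: (322 − 330)² / 330 = 0.1939
  short-eared: (118 − 110)² / 110 = 0.5818
χ² = 0.1939 + 0.5818 = 0.7757 ≈ 0.776
Degrees of freedom = 2 − 1 = 1; critical value at α = 0.05 is 3.841.
Since 0.776 < 3.841, we fail to reject the null hypothesis — the data are consistent with the 3:1 ratio.

0.776; consistent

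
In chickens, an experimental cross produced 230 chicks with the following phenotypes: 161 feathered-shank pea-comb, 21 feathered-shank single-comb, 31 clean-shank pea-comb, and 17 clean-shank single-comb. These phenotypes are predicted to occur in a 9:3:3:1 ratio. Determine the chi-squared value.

The 9:3:3:1 ratio has 16 parts, so with N = 230 the expected counts are:
  feathered-shank pea-comb: 230 × 9/16 = 129.375
  feathered-shank single-comb: 230 × 3/16 = 43.125
  clean-shank pea-comb: 230 × 3/16 = 43.125
  clean-shank single-comb: 230 × 1/16 = 14.375
χ² = Σ (O − E)² / E
  feathered-shank pea-comb: (161 − 129.375)² / 129.375 = 7.7306
  feathered-shank single-comb: (21 − 43.125)² / 43.125 = 11.3511
  clean-shank pea-comb: (31 − 43.125)² / 43.125 = 3.4091
  clean-shank single-comb: (17 − 14.375)² / 14.375 = 0.4793
χ² = 7.7306 + 11.3511 + 3.4091 + 0.4793 = 22.9701 ≈ 22.970

22.970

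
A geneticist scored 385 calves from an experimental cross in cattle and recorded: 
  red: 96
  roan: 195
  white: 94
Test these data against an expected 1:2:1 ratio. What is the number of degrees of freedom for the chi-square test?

2

A goodness-of-fit test with 3 phenotype classes has df = 3 − 1 = 2.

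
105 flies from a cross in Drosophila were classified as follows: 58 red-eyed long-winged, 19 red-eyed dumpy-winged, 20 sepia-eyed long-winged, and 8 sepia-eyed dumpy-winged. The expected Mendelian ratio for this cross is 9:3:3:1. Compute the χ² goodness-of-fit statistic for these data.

Under the 9:3:3:1 hypothesis (Σ ratio = 16, N = 105):
  red-eyed long-winged: 105 × 9/16 = 59.0625
  red-eyed dumpy-winged: 105 × 3/16 = 19.6875
  sepia-eyed long-winged: 105 × 3/16 = 19.6875
  sepia-eyed dumpy-winged: 105 × 1/16 = 6.5625
χ² = Σ (O − E)² / E
  red-eyed long-winged: (58 − 59.0625)² / 59.0625 = 0.0191
  red-eyed dumpy-winged: (19 − 19.6875)² / 19.6875 = 0.0240
  sepia-eyed long-winged: (20 − 19.6875)² / 19.6875 = 0.0050
  sepia-eyed dumpy-winged: (8 − 6.5625)² / 6.5625 = 0.3149
χ² = 0.0191 + 0.0240 + 0.0050 + 0.3149 = 0.363

0.363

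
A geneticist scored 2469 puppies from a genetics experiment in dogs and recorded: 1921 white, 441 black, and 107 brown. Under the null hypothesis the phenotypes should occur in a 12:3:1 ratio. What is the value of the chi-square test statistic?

Expected counts for N = 2469 under a 12:3:1 ratio (total parts = 16):
  white: 2469 × 12/16 = 1851.75
  black: 2469 × 3/16 = 462.9375
  brown: 2469 × 1/16 = 154.3125
χ² = Σ (O − E)² / E
  white: (1921 − 1851.75)² / 1851.75 = 2.5897
  black: (441 − 462.9375)² / 462.9375 = 1.0396
  brown: (107 − 154.3125)² / 154.3125 = 14.5061
χ² = 2.5897 + 1.0396 + 14.5061 = 18.1354 ≈ 18.135

18.135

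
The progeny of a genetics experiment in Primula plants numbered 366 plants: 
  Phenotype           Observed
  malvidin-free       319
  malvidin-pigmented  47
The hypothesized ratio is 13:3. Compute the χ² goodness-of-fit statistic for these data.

8.387

Expected counts for N = 366 under a 13:3 ratio (total parts = 16):
  malvidin-free: 366 × 13/16 = 297.375
  malvidin-pigmented: 366 × 3/16 = 68.625
χ² = Σ (O − E)² / E
  malvidin-free: (319 − 297.375)² / 297.375 = 1.5726
  malvidin-pigmented: (47 − 68.625)² / 68.625 = 6.8144
χ² = 1.5726 + 6.8144 = 8.387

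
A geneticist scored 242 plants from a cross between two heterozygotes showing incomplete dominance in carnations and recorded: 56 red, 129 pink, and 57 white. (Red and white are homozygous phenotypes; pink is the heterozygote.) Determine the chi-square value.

1.066

With incomplete dominance, a heterozygote × heterozygote cross gives a 1:2:1 phenotypic ratio.
Total ratio parts = 4. Expected numbers out of 242:
  red: 242 × 1/4 = 60.5
  pink: 242 × 2/4 = 121
  white: 242 × 1/4 = 60.5
χ² = Σ (O − E)² / E
  red: (56 − 60.5)² / 60.5 = 0.3347
  pink: (129 − 121)² / 121 = 0.5289
  white: (57 − 60.5)² / 60.5 = 0.2025
χ² = 0.3347 + 0.5289 + 0.2025 = 1.0661 ≈ 1.066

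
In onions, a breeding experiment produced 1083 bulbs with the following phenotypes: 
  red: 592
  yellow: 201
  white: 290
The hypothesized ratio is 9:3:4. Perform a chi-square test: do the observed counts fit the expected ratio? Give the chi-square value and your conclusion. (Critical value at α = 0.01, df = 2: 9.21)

The 9:3:4 ratio has 16 parts, so with N = 1083 the expected counts are:
  red: 1083 × 9/16 = 609.1875
  yellow: 1083 × 3/16 = 203.0625
  white: 1083 × 4/16 = 270.75
χ² = Σ (O − E)² / E
  red: (592 − 609.1875)² / 609.1875 = 0.4849
  yellow: (201 − 203.0625)² / 203.0625 = 0.0209
  white: (290 − 270.75)² / 270.75 = 1.3687
χ² = 0.4849 + 0.0209 + 1.3687 = 1.8745 ≈ 1.875
Degrees of freedom = 3 − 1 = 2; critical value at α = 0.01 is 9.21.
Since 1.875 < 9.21, we fail to reject the null hypothesis — the data are consistent with the 9:3:4 ratio.

1.875; consistent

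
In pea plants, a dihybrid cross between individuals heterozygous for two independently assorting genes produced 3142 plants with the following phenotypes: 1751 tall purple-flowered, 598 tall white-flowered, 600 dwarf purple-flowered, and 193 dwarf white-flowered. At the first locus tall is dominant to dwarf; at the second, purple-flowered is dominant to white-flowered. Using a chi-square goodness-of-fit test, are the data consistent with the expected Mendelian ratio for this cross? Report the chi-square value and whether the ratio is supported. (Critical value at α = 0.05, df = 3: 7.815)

0.544; consistent

A dihybrid F₂ with independent assortment and complete dominance at both loci gives a 9:3:3:1 phenotypic ratio.
Expected counts for N = 3142 under a 9:3:3:1 ratio (total parts = 16):
  tall purple-flowered: 3142 × 9/16 = 1767.375
  tall white-flowered: 3142 × 3/16 = 589.125
  dwarf purple-flowered: 3142 × 3/16 = 589.125
  dwarf white-flowered: 3142 × 1/16 = 196.375
χ² = Σ (O − E)² / E
  tall purple-flowered: (1751 − 1767.375)² / 1767.375 = 0.1517
  tall white-flowered: (598 − 589.125)² / 589.125 = 0.1337
  dwarf purple-flowered: (600 − 589.125)² / 589.125 = 0.2007
  dwarf white-flowered: (193 − 196.375)² / 196.375 = 0.0580
χ² = 0.1517 + 0.1337 + 0.2007 + 0.0580 = 0.5441 ≈ 0.544
Degrees of freedom = 4 − 1 = 3; critical value at α = 0.05 is 7.815.
Since 0.544 < 7.815, we fail to reject the null hypothesis — the data are consistent with the 9:3:3:1 ratio.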